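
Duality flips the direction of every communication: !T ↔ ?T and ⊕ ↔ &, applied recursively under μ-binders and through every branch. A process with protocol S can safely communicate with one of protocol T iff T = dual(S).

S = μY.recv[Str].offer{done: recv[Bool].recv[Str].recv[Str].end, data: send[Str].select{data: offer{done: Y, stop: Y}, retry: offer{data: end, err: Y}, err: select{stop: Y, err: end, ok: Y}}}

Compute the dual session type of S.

μY.send[Str].select{done: send[Bool].send[Str].send[Str].end, data: recv[Str].offer{data: select{done: Y, stop: Y}, retry: select{data: end, err: Y}, err: offer{stop: Y, err: end, ok: Y}}}

μY → μY  (μ self-dual)
  recv[Str] → send[Str]
    offer{done,data} → select{done,data}  (offer→select)
      case done:
        recv[Bool] → send[Bool]
          recv[Str] → send[Str]
            recv[Str] → send[Str]
              end ↦ end
      case data:
        send[Str] → recv[Str]
          select{data,retry,err} → offer{data,retry,err}  (internal→external)
            case data:
              offer{done,stop} → select{done,stop}  (offer→select)
                case done:
                  Y ↦ Y
                case stop:
                  Y ↦ Y
            case retry:
              offer{data,err} → select{data,err}  (offer→select)
                case data:
                  end ↦ end
                case err:
                  Y ↦ Y
            case err:
              select{stop,err,ok} → offer{stop,err,ok}  (internal→external)
                case stop:
                  Y ↦ Y
                case err:
                  end ↦ end
                case ok:
                  Y ↦ Y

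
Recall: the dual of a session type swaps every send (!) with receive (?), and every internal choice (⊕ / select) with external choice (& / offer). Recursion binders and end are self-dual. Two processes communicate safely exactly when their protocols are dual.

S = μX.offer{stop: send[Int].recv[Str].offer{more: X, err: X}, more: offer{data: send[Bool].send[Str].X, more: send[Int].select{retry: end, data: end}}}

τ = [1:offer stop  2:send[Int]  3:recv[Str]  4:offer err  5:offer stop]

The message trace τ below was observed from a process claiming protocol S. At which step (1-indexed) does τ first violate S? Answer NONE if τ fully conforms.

NONE

step 1: offer stop  ✓  residual = send[Int].recv[Str].offer{more: μX.…, err: μX.…}
step 2: send[Int]  ✓  residual = recv[Str].offer{more: μX.…, err: μX.…}
step 3: recv[Str]  ✓  residual = offer{more: μX.…, err: μX.…}
step 4: offer err  ✓  residual = μX.…
step 5: offer stop  ✓  residual = send[Int].recv[Str].offer{more: μX.…, err: μX.…}
trace exhausted — no violation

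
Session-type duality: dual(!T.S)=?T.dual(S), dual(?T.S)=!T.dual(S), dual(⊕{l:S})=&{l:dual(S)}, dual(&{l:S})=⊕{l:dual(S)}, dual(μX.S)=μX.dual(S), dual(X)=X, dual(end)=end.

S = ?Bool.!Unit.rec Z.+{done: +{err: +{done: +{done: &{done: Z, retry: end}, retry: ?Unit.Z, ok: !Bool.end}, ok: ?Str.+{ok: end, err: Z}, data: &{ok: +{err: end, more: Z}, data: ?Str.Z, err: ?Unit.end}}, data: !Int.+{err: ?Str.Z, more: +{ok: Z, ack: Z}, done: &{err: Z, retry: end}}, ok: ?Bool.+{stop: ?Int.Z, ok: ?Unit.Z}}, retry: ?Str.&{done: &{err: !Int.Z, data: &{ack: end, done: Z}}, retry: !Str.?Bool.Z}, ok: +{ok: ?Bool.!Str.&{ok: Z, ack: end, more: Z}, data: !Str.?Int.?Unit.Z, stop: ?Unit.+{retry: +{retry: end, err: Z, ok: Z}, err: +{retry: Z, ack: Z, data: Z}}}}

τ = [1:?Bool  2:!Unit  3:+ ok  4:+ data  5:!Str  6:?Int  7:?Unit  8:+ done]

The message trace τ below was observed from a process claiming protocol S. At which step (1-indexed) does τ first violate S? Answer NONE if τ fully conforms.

step 1: ?Bool  match  state: !Unit.rec Z.…
step 2: !Unit  match  state: rec Z.…
step 3: + ok  match  state: +{ok: ?Bool.!Str.&{ok: rec Z.…, ack: end, more: rec Z.…}, data: !Str.?Int.?Unit.rec Z.…, stop: ?Unit.+{retry: +{retry: end, err: rec Z.…, ok: rec Z.…}, err: +{retry: rec Z.…, ack: rec Z.…, data: rec Z.…}}}
step 4: + data  match  state: !Str.?Int.?Unit.rec Z.…
step 5: !Str  match  state: ?Int.?Unit.rec Z.…
step 6: ?Int  match  state: ?Unit.rec Z.…
step 7: ?Unit  match  state: rec Z.…
step 8: + done  match  state: +{err: +{done: +{done: &{done: rec Z.…, retry: end}, retry: ?Unit.rec Z.…, ok: !Bool.end}, ok: ?Str.+{ok: end, err: rec Z.…}, data: &{ok: +{err: end, more: rec Z.…}, data: ?Str.rec Z.…, err: ?Unit.end}}, data: !Int.+{err: ?Str.rec Z.…, more: +{ok: rec Z.…, ack: rec Z.…}, done: &{err: rec Z.…, retry: end}}, ok: ?Bool.+{stop: ?Int.rec Z.…, ok: ?Unit.rec Z.…}}
trace exhausted — no violation

NONE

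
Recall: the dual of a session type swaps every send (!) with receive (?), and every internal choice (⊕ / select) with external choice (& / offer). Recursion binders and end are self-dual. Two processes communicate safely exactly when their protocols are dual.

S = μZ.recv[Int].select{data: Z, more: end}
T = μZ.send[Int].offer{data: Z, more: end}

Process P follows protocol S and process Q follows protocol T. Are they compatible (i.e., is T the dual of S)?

YES

μZ ‖ μZ  ✓ (rec unchanged)
  recv[Int] ‖ send[Int]  ✓
    select{data,more} ‖ offer{data,more}  ✓ label sets agree
      [data]
        Z ‖ Z  ✓
      [more]
        end ‖ end  ✓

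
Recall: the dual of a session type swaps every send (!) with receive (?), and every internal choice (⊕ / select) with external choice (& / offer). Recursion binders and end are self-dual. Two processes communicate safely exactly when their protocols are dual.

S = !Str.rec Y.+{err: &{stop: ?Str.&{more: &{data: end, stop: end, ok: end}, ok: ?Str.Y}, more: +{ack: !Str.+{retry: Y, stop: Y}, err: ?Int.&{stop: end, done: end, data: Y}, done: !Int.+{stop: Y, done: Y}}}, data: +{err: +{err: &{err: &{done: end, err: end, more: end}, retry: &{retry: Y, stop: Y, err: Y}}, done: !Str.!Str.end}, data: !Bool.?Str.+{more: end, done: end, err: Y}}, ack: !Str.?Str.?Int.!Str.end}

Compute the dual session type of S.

!Str ↦ ?Str
  rec Y ↦ rec Y  (binder kept)
    +{err,data,ack} ↦ &{err,data,ack}  (⊕→&)
      • err:
        &{stop,more} ↦ +{stop,more}  (offer→select)
          • stop:
            ?Str ↦ !Str
              &{more,ok} ↦ +{more,ok}  (offer→select)
                • more:
                  &{data,stop,ok} ↦ +{data,stop,ok}  (offer→select)
                    • data:
                      end self-dual
                    • stop:
                      end self-dual
                    • ok:
                      end self-dual
                • ok:
                  ?Str ↦ !Str
                    Y self-dual
          • more:
            +{ack,err,done} ↦ &{ack,err,done}  (⊕→&)
              • ack:
                !Str ↦ ?Str
                  +{retry,stop} ↦ &{retry,stop}  (⊕→&)
                    • retry:
                      Y self-dual
                    • stop:
                      Y self-dual
              • err:
                ?Int ↦ !Int
                  &{stop,done,data} ↦ +{stop,done,data}  (offer→select)
                    • stop:
                      end self-dual
                    • done:
                      end self-dual
                    • data:
                      Y self-dual
              • done:
                !Int ↦ ?Int
                  +{stop,done} ↦ &{stop,done}  (⊕→&)
                    • stop:
                      Y self-dual
                    • done:
                      Y self-dual
      • data:
        +{err,data} ↦ &{err,data}  (⊕→&)
          • err:
            +{err,done} ↦ &{err,done}  (⊕→&)
              • err:
                &{err,retry} ↦ +{err,retry}  (offer→select)
                  • err:
                    &{done,err,more} ↦ +{done,err,more}  (offer→select)
                      • done:
                        end self-dual
                      • err:
                        end self-dual
                      • more:
                        end self-dual
                  • retry:
                    &{retry,stop,err} ↦ +{retry,stop,err}  (offer→select)
                      • retry:
                        Y self-dual
                      • stop:
                        Y self-dual
                      • err:
                        Y self-dual
              • done:
                !Str ↦ ?Str
                  !Str ↦ ?Str
                    end self-dual
          • data:
            !Bool ↦ ?Bool
              ?Str ↦ !Str
                +{more,done,err} ↦ &{more,done,err}  (⊕→&)
                  • more:
                    end self-dual
                  • done:
                    end self-dual
                  • err:
                    Y self-dual
      • ack:
        !Str ↦ ?Str
          ?Str ↦ !Str
            ?Int ↦ !Int
              !Str ↦ ?Str
                end self-dual

?Str.rec Y.&{err: +{stop: !Str.+{more: +{data: end, stop: end, ok: end}, ok: !Str.Y}, more: &{ack: ?Str.&{retry: Y, stop: Y}, err: !Int.+{stop: end, done: end, data: Y}, done: ?Int.&{stop: Y, done: Y}}}, data: &{err: &{err: +{err: +{done: end, err: end, more: end}, retry: +{retry: Y, stop: Y, err: Y}}, done: ?Str.?Str.end}, data: ?Bool.!Str.&{more: end, done: end, err: Y}}, ack: ?Str.!Str.!Int.?Str.end}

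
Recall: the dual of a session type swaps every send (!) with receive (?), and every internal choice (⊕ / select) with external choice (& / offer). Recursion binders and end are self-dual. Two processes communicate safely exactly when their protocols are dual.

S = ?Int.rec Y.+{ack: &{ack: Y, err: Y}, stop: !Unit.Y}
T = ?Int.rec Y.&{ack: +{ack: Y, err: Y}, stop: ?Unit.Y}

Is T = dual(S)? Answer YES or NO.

NO

?Int ‖ ?Int  ✗ same direction on both sides — not dual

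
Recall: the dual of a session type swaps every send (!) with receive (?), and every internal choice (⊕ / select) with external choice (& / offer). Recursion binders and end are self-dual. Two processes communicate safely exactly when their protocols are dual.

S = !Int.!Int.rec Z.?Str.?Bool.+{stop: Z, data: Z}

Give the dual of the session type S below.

?Int.?Int.rec Z.!Str.!Bool.&{stop: Z, data: Z}

!Int = ?Int
  !Int = ?Int
    rec Z = rec Z  (binder kept)
      ?Str = !Str
        ?Bool = !Bool
          +{stop,data} = &{stop,data}  (⊕→&)
            • stop:
              Z self-dual
            • data:
              Z self-dual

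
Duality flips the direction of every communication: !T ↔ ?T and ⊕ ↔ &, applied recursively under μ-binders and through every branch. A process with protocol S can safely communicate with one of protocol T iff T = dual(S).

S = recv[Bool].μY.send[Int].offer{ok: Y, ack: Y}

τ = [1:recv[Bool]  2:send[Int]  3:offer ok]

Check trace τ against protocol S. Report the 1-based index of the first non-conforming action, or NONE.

step 1: recv[Bool]  match  cont: μY.…
step 2: send[Int]  match  cont: offer{ok: μY.…, ack: μY.…}
step 3: offer ok  match  cont: μY.…
τ conforms to S (length 3)

NONE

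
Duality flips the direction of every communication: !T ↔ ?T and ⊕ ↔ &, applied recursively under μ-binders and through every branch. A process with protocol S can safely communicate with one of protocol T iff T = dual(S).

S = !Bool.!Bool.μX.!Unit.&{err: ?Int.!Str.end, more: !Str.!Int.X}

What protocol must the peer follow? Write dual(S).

!Bool = ?Bool
  !Bool = ?Bool
    μX = μX  (rec unchanged)
      !Unit = ?Unit
        &{err,more} = ⊕{err,more}  (offer→select)
          • err:
            ?Int = !Int
              !Str = ?Str
                dual(end) = end
          • more:
            !Str = ?Str
              !Int = ?Int
                dual(X) = X

?Bool.?Bool.μX.?Unit.⊕{err: !Int.?Str.end, more: ?Str.?Int.X}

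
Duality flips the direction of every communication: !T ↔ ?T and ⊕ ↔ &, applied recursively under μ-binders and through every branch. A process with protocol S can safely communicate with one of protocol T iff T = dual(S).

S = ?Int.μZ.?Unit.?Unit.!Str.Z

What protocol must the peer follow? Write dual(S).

?Int → !Int
  μZ → μZ  (binder kept)
    ?Unit → !Unit
      ?Unit → !Unit
        !Str → ?Str
          Z self-dual

!Int.μZ.!Unit.!Unit.?Str.Z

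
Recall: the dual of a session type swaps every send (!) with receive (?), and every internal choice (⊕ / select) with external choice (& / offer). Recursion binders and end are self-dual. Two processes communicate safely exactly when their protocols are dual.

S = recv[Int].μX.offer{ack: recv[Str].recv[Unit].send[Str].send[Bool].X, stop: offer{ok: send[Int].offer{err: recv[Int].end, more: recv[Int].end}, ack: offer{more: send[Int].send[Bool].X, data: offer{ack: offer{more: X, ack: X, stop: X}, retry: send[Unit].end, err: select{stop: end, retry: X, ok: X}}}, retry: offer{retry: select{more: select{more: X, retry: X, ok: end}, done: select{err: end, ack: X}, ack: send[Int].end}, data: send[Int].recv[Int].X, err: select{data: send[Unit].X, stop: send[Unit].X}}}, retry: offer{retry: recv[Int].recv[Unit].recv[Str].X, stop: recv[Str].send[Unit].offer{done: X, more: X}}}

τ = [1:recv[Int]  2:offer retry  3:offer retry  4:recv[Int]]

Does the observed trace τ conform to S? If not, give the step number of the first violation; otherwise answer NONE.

NONE

[1] recv[Int]  ✓  state: μX.…
[2] offer retry  ✓  state: offer{retry: recv[Int].recv[Unit].recv[Str].μX.…, stop: recv[Str].send[Unit].offer{done: μX.…, more: μX.…}}
[3] offer retry  ✓  state: recv[Int].recv[Unit].recv[Str].μX.…
[4] recv[Int]  ✓  state: recv[Unit].recv[Str].μX.…
trace exhausted — no violation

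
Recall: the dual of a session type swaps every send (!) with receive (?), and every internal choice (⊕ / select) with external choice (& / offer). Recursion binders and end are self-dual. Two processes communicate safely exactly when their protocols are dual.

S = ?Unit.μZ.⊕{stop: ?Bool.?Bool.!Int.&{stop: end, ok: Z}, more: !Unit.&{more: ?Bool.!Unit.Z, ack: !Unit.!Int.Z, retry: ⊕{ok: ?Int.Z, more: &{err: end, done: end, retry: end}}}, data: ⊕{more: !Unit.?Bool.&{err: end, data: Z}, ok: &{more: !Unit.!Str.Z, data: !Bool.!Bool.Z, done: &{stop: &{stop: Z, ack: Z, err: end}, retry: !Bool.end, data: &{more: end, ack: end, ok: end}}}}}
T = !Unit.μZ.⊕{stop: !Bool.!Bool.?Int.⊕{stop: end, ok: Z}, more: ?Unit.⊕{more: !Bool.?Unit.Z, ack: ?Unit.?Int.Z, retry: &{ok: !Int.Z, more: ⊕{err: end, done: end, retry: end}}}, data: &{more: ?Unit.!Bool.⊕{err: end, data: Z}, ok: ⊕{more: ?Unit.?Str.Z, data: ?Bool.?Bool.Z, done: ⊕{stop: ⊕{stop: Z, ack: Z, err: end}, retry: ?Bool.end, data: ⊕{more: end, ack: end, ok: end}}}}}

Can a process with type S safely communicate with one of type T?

?Unit ‖ !Unit  match
  μZ ‖ μZ  match (rec unchanged)
    ⊕{stop,more,data} ‖ ⊕{stop,more,data}  ✗ choice polarity not flipped — not dual

NO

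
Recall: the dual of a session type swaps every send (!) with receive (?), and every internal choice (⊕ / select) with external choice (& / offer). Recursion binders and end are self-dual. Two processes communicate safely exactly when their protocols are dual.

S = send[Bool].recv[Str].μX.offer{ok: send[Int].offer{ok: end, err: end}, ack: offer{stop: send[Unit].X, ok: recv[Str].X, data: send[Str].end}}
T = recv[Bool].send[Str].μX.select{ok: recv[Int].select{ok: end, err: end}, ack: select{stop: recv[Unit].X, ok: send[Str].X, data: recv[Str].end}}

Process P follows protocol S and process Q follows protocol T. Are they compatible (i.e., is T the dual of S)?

YES

send[Bool] | recv[Bool]  ok
  recv[Str] | send[Str]  ok
    μX | μX  ok (binder kept)
      offer{ok,ack} | select{ok,ack}  ok label sets agree
        [ok]
          send[Int] | recv[Int]  ok
            offer{ok,err} | select{ok,err}  ok label sets agree
              [ok]
                end | end  ok
              [err]
                end | end  ok
        [ack]
          offer{stop,ok,data} | select{stop,ok,data}  ok label sets agree
            [stop]
              send[Unit] | recv[Unit]  ok
                X | X  ok
            [ok]
              recv[Str] | send[Str]  ok
                X | X  ok
            [data]
              send[Str] | recv[Str]  ok
                end | end  ok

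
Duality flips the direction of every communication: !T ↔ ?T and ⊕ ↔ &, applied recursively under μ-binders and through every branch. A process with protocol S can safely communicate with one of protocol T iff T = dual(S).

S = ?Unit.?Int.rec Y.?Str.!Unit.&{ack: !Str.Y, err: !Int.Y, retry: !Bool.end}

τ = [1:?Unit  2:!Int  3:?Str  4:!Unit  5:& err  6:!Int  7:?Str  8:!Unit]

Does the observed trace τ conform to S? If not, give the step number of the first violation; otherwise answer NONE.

[1] ?Unit  ok  residual = ?Int.rec Y.…
[2] got !Int, protocol expects ?Int  ✗

2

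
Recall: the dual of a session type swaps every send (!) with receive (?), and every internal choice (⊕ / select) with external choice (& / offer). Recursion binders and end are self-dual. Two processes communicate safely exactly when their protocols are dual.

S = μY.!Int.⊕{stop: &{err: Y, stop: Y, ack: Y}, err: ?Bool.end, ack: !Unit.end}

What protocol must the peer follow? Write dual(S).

μY = μY  (binder kept)
  !Int = ?Int
    ⊕{stop,err,ack} = &{stop,err,ack}  (select→offer)
      [stop]
        &{err,stop,ack} = ⊕{err,stop,ack}  (offer→select)
          [err]
            dual(Y) = Y
          [stop]
            dual(Y) = Y
          [ack]
            dual(Y) = Y
      [err]
        ?Bool = !Bool
          dual(end) = end
      [ack]
        !Unit = ?Unit
          dual(end) = end

μY.?Int.&{stop: ⊕{err: Y, stop: Y, ack: Y}, err: !Bool.end, ack: ?Unit.end}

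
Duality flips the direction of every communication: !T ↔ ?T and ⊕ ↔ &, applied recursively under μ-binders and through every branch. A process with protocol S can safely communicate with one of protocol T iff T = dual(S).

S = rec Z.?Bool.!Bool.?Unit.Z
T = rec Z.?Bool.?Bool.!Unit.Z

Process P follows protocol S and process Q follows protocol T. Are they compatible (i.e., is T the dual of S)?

NO

rec Z | rec Z  ✓ (binder kept)
  ?Bool | ?Bool  ✗ same direction on both sides — not dual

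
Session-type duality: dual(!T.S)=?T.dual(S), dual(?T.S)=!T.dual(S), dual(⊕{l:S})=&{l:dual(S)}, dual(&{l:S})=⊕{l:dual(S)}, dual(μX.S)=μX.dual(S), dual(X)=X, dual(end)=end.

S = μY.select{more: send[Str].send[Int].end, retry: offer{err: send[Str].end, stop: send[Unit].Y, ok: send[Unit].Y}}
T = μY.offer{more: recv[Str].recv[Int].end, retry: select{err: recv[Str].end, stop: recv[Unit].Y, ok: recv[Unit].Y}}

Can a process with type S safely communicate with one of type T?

YES

μY vs μY  ✓ (binder kept)
  select{more,retry} vs offer{more,retry}  ✓ labels match
    • more:
      send[Str] vs recv[Str]  ✓
        send[Int] vs recv[Int]  ✓
          end vs end  ✓
    • retry:
      offer{err,stop,ok} vs select{err,stop,ok}  ✓ labels match
        • err:
          send[Str] vs recv[Str]  ✓
            end vs end  ✓
        • stop:
          send[Unit] vs recv[Unit]  ✓
            Y vs Y  ✓
        • ok:
          send[Unit] vs recv[Unit]  ✓
            Y vs Y  ✓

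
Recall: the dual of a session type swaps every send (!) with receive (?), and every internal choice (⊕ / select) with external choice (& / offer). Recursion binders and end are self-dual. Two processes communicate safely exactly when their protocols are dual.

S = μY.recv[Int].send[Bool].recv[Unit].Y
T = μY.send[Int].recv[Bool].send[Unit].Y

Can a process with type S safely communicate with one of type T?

μY | μY  ok (binder kept)
  recv[Int] | send[Int]  ok
    send[Bool] | recv[Bool]  ok
      recv[Unit] | send[Unit]  ok
        Y | Y  ok

YES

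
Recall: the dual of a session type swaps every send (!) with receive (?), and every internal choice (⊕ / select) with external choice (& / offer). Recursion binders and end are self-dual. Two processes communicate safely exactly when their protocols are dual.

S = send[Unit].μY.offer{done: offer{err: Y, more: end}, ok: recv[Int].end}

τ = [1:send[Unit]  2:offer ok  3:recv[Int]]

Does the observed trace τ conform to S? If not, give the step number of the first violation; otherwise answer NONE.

NONE

[1] send[Unit]  ✓  now at μY.…
[2] offer ok  ✓  now at recv[Int].end
[3] recv[Int]  ✓  now at end
all 3 steps conform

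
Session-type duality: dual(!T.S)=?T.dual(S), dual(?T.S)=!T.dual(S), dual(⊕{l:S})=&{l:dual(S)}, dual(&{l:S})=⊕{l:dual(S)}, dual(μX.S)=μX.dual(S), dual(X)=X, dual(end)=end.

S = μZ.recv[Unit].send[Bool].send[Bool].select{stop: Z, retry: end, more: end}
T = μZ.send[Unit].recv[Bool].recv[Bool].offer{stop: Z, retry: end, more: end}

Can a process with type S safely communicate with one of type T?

YES

μZ ‖ μZ  ✓ (binder kept)
  recv[Unit] ‖ send[Unit]  ✓
    send[Bool] ‖ recv[Bool]  ✓
      send[Bool] ‖ recv[Bool]  ✓
        select{stop,retry,more} ‖ offer{stop,retry,more}  ✓ label sets agree
          • stop:
            Z ‖ Z  ✓
          • retry:
            end ‖ end  ✓
          • more:
            end ‖ end  ✓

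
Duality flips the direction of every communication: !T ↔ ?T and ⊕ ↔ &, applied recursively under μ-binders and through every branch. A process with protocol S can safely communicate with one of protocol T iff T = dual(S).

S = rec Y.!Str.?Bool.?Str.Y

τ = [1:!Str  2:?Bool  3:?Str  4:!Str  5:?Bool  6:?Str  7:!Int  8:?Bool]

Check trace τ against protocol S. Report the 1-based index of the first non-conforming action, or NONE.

@1 !Str  ✓  state: ?Bool.?Str.rec Y.…
@2 ?Bool  ✓  state: ?Str.rec Y.…
@3 ?Str  ✓  state: rec Y.…
@4 !Str  ✓  state: ?Bool.?Str.rec Y.…
@5 ?Bool  ✓  state: ?Str.rec Y.…
@6 ?Str  ✓  state: rec Y.…
@7 got !Int, protocol expects !Str  ✗

7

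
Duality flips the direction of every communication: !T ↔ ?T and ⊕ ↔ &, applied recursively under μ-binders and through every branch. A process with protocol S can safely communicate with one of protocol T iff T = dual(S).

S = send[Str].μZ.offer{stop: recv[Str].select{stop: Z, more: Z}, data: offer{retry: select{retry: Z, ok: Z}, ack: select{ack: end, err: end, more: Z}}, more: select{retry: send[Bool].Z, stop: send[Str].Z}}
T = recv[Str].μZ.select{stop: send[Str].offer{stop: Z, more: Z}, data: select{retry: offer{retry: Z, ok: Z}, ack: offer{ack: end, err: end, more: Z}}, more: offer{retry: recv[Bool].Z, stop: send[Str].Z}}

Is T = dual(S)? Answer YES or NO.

send[Str] vs recv[Str]  ok
  μZ vs μZ  ok (rec unchanged)
    offer{stop,data,more} vs select{stop,data,more}  ok same labels
      [stop]
        recv[Str] vs send[Str]  ok
          select{stop,more} vs offer{stop,more}  ok same labels
            [stop]
              Z vs Z  ok
            [more]
              Z vs Z  ok
      [data]
        offer{retry,ack} vs select{retry,ack}  ok same labels
          [retry]
            select{retry,ok} vs offer{retry,ok}  ok same labels
              [retry]
                Z vs Z  ok
              [ok]
                Z vs Z  ok
          [ack]
            select{ack,err,more} vs offer{ack,err,more}  ok same labels
              [ack]
                end vs end  ok
              [err]
                end vs end  ok
              [more]
                Z vs Z  ok
      [more]
        select{retry,stop} vs offer{retry,stop}  ok same labels
          [retry]
            send[Bool] vs recv[Bool]  ok
              Z vs Z  ok
          [stop]
            send[Str] vs send[Str]  ✗ same direction on both sides — not dual

NO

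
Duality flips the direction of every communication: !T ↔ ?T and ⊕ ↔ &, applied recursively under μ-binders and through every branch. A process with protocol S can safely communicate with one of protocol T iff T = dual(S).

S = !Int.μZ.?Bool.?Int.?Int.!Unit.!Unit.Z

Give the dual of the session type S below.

?Int.μZ.!Bool.!Int.!Int.?Unit.?Unit.Z

!Int → ?Int
  μZ → μZ  (rec unchanged)
    ?Bool → !Bool
      ?Int → !Int
        ?Int → !Int
          !Unit → ?Unit
            !Unit → ?Unit
              dual(Z) = Z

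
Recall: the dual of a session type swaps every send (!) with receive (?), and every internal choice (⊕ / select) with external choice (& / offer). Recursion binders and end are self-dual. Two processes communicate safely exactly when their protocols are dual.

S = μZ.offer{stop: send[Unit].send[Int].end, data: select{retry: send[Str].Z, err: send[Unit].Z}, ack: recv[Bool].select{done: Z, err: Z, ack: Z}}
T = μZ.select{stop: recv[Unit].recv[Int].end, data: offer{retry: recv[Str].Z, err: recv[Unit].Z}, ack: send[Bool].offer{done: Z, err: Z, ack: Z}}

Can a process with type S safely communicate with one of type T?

YES

μZ ‖ μZ  match (μ self-dual)
  offer{stop,data,ack} ‖ select{stop,data,ack}  match same labels
    [stop]
      send[Unit] ‖ recv[Unit]  match
        send[Int] ‖ recv[Int]  match
          end ‖ end  match
    [data]
      select{retry,err} ‖ offer{retry,err}  match same labels
        [retry]
          send[Str] ‖ recv[Str]  match
            Z ‖ Z  match
        [err]
          send[Unit] ‖ recv[Unit]  match
            Z ‖ Z  match
    [ack]
      recv[Bool] ‖ send[Bool]  match
        select{done,err,ack} ‖ offer{done,err,ack}  match same labels
          [done]
            Z ‖ Z  match
          [err]
            Z ‖ Z  match
          [ack]
            Z ‖ Z  match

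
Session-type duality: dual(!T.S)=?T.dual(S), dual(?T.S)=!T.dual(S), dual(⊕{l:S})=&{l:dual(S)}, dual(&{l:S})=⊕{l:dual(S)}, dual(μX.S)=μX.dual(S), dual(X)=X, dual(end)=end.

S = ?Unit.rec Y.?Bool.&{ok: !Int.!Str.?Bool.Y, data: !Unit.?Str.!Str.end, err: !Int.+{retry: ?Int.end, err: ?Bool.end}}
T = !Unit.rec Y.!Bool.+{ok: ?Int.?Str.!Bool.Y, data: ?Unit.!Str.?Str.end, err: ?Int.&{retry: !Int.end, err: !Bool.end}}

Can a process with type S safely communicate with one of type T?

YES

?Unit | !Unit  ok
  rec Y | rec Y  ok (binder kept)
    ?Bool | !Bool  ok
      &{ok,data,err} | +{ok,data,err}  ok same labels
        [ok]
          !Int | ?Int  ok
            !Str | ?Str  ok
              ?Bool | !Bool  ok
                Y | Y  ok
        [data]
          !Unit | ?Unit  ok
            ?Str | !Str  ok
              !Str | ?Str  ok
                end | end  ok
        [err]
          !Int | ?Int  ok
            +{retry,err} | &{retry,err}  ok same labels
              [retry]
                ?Int | !Int  ok
                  end | end  ok
              [err]
                ?Bool | !Bool  ok
                  end | end  ok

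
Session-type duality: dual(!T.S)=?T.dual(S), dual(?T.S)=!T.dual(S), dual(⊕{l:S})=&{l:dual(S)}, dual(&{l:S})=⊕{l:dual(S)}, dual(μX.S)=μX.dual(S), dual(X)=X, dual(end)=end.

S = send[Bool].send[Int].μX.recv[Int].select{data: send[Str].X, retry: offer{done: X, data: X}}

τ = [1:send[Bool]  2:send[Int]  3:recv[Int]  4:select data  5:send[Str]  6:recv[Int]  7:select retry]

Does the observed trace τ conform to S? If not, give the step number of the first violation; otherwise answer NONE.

[1] send[Bool]  match  now at send[Int].μX.…
[2] send[Int]  match  now at μX.…
[3] recv[Int]  match  now at select{data: send[Str].μX.…, retry: offer{done: μX.…, data: μX.…}}
[4] select data  match  now at send[Str].μX.…
[5] send[Str]  match  now at μX.…
[6] recv[Int]  match  now at select{data: send[Str].μX.…, retry: offer{done: μX.…, data: μX.…}}
[7] select retry  match  now at offer{done: μX.…, data: μX.…}
τ conforms to S (length 7)

NONE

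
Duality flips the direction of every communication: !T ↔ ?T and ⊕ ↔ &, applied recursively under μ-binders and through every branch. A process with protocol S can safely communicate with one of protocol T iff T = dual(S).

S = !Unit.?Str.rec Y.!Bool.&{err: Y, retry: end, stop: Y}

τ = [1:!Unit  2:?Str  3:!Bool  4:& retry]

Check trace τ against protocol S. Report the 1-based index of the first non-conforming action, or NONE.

NONE

@1 !Unit  match  now at ?Str.rec Y.…
@2 ?Str  match  now at rec Y.…
@3 !Bool  match  now at &{err: rec Y.…, retry: end, stop: rec Y.…}
@4 & retry  match  now at end
τ conforms to S (length 4)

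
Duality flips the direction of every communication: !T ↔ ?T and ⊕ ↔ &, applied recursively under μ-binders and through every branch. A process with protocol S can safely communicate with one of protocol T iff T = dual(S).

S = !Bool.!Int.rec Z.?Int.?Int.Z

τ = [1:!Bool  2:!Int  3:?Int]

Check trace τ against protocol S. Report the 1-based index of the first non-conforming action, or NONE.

step 1: !Bool  ok  now at !Int.rec Z.…
step 2: !Int  ok  now at rec Z.…
step 3: ?Int  ok  now at ?Int.rec Z.…
all 3 steps conform

NONE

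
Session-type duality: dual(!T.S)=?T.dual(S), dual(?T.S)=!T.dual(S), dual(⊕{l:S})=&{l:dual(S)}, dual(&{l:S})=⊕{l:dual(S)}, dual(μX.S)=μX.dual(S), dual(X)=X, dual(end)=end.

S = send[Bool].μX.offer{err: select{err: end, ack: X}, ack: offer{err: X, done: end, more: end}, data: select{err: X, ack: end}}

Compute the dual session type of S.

send[Bool] ↦ recv[Bool]
  μX ↦ μX  (rec unchanged)
    offer{err,ack,data} ↦ select{err,ack,data}  (external→internal)
      • err:
        select{err,ack} ↦ offer{err,ack}  (select→offer)
          • err:
            end self-dual
          • ack:
            X self-dual
      • ack:
        offer{err,done,more} ↦ select{err,done,more}  (external→internal)
          • err:
            X self-dual
          • done:
            end self-dual
          • more:
            end self-dual
      • data:
        select{err,ack} ↦ offer{err,ack}  (select→offer)
          • err:
            X self-dual
          • ack:
            end self-dual

recv[Bool].μX.select{err: offer{err: end, ack: X}, ack: select{err: X, done: end, more: end}, data: offer{err: X, ack: end}}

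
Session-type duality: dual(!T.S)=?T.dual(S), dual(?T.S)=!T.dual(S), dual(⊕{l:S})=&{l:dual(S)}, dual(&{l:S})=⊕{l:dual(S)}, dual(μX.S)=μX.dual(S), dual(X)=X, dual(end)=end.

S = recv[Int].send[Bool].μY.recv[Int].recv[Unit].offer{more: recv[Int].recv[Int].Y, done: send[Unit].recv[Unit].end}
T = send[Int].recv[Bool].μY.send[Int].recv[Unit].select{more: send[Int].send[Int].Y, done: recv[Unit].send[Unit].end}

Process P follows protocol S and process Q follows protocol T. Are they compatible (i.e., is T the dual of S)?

recv[Int] ‖ send[Int]  match
  send[Bool] ‖ recv[Bool]  match
    μY ‖ μY  match (binder kept)
      recv[Int] ‖ send[Int]  match
        recv[Unit] ‖ recv[Unit]  ✗ same direction on both sides — not dual

NO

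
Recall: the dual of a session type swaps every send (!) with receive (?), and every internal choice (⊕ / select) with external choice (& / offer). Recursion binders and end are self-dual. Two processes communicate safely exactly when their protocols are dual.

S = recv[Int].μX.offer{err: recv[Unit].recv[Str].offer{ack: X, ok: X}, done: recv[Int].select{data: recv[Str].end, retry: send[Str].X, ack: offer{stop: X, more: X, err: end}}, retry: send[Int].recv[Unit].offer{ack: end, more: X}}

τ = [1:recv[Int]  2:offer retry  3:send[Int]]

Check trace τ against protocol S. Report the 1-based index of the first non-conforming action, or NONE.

[1] recv[Int]  ok  state: μX.…
[2] offer retry  ok  state: send[Int].recv[Unit].offer{ack: end, more: μX.…}
[3] send[Int]  ok  state: recv[Unit].offer{ack: end, more: μX.…}
τ conforms to S (length 3)

NONE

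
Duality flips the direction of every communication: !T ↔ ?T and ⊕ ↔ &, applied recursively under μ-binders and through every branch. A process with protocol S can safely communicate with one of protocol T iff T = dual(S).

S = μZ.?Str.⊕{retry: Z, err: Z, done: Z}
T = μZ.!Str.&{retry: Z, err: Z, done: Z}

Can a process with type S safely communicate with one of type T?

μZ | μZ  match (rec unchanged)
  ?Str | !Str  match
    ⊕{retry,err,done} | &{retry,err,done}  match label sets agree
      • retry:
        Z | Z  match
      • err:
        Z | Z  match
      • done:
        Z | Z  match

YES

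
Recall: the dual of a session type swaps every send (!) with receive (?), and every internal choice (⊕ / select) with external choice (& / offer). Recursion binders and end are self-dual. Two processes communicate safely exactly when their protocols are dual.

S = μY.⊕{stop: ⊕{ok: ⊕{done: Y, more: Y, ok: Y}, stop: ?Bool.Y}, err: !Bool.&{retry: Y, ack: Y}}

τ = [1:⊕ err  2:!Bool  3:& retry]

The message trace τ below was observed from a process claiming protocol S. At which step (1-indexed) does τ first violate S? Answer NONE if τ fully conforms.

@1 ⊕ err  match  state: !Bool.&{retry: μY.…, ack: μY.…}
@2 !Bool  match  state: &{retry: μY.…, ack: μY.…}
@3 & retry  match  state: μY.…
τ conforms to S (length 3)

NONE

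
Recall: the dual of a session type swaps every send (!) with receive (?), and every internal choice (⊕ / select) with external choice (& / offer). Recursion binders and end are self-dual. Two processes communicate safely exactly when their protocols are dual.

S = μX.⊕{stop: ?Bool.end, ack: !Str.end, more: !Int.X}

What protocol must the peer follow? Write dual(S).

μX = μX  (rec unchanged)
  ⊕{stop,ack,more} = &{stop,ack,more}  (⊕→&)
    case stop:
      ?Bool = !Bool
        end self-dual
    case ack:
      !Str = ?Str
        end self-dual
    case more:
      !Int = ?Int
        X self-dual

μX.&{stop: !Bool.end, ack: ?Str.end, more: ?Int.X}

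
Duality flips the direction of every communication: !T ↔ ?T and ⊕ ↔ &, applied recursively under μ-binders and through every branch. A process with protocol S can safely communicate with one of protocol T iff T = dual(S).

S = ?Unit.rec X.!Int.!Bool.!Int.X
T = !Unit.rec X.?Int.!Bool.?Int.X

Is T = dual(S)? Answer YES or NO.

NO

?Unit vs !Unit  ✓
  rec X vs rec X  ✓ (μ self-dual)
    !Int vs ?Int  ✓
      !Bool vs !Bool  ✗ same direction on both sides — not dual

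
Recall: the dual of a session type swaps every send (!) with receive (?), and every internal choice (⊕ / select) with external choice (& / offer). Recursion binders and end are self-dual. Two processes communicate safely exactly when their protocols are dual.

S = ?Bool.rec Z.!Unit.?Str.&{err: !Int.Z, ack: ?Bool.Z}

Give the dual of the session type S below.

!Bool.rec Z.?Unit.!Str.+{err: ?Int.Z, ack: !Bool.Z}

?Bool = !Bool
  rec Z = rec Z  (μ self-dual)
    !Unit = ?Unit
      ?Str = !Str
        &{err,ack} = +{err,ack}  (&→⊕)
          [err]
            !Int = ?Int
              Z self-dual
          [ack]
            ?Bool = !Bool
              Z self-dual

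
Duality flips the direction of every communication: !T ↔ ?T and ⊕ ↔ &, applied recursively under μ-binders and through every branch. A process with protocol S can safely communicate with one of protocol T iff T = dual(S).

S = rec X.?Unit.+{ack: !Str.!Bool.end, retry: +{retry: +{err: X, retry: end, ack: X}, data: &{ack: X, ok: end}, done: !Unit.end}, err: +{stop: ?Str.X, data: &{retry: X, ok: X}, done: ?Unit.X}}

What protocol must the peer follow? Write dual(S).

rec X ↦ rec X  (rec unchanged)
  ?Unit ↦ !Unit
    +{ack,retry,err} ↦ &{ack,retry,err}  (internal→external)
      case ack:
        !Str ↦ ?Str
          !Bool ↦ ?Bool
            dual(end) = end
      case retry:
        +{retry,data,done} ↦ &{retry,data,done}  (internal→external)
          case retry:
            +{err,retry,ack} ↦ &{err,retry,ack}  (internal→external)
              case err:
                dual(X) = X
              case retry:
                dual(end) = end
              case ack:
                dual(X) = X
          case data:
            &{ack,ok} ↦ +{ack,ok}  (external→internal)
              case ack:
                dual(X) = X
              case ok:
                dual(end) = end
          case done:
            !Unit ↦ ?Unit
              dual(end) = end
      case err:
        +{stop,data,done} ↦ &{stop,data,done}  (internal→external)
          case stop:
            ?Str ↦ !Str
              dual(X) = X
          case data:
            &{retry,ok} ↦ +{retry,ok}  (external→internal)
              case retry:
                dual(X) = X
              case ok:
                dual(X) = X
          case done:
            ?Unit ↦ !Unit
              dual(X) = X

rec X.!Unit.&{ack: ?Str.?Bool.end, retry: &{retry: &{err: X, retry: end, ack: X}, data: +{ack: X, ok: end}, done: ?Unit.end}, err: &{stop: !Str.X, data: +{retry: X, ok: X}, done: !Unit.X}}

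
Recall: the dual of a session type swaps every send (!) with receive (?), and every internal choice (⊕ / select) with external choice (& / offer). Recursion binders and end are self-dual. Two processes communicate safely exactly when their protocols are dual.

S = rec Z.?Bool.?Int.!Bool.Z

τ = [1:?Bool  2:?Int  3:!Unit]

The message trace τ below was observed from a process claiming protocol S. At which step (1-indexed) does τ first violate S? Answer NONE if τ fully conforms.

@1 ?Bool  ✓  cont: ?Int.!Bool.rec Z.…
@2 ?Int  ✓  cont: !Bool.rec Z.…
@3 got !Unit, protocol expects !Bool  ✗

3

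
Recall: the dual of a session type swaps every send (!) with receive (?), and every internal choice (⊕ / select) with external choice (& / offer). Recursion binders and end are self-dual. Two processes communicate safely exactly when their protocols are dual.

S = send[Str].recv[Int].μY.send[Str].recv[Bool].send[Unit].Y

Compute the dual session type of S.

send[Str] → recv[Str]
  recv[Int] → send[Int]
    μY → μY  (rec unchanged)
      send[Str] → recv[Str]
        recv[Bool] → send[Bool]
          send[Unit] → recv[Unit]
            Y ↦ Y

recv[Str].send[Int].μY.recv[Str].send[Bool].recv[Unit].Y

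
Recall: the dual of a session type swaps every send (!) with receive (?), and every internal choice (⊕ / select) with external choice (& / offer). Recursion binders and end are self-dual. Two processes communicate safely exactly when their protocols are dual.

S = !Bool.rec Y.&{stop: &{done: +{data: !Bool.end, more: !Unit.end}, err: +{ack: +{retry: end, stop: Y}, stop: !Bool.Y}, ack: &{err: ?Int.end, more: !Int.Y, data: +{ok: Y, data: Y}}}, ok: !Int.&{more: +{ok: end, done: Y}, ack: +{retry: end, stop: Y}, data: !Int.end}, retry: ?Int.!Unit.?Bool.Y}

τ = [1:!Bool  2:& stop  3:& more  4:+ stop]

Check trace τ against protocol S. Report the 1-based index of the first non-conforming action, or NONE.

3

[1] !Bool  match  residual = rec Y.…
[2] & stop  match  residual = &{done: +{data: !Bool.end, more: !Unit.end}, err: +{ack: +{retry: end, stop: rec Y.…}, stop: !Bool.rec Y.…}, ack: &{err: ?Int.end, more: !Int.rec Y.…, data: +{ok: rec Y.…, data: rec Y.…}}}
[3] got & more, protocol expects & done or & err or & ack  ✗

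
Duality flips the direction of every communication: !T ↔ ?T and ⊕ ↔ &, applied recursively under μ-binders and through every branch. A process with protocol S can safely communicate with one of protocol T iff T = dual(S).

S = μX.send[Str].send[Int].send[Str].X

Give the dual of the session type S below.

μX.recv[Str].recv[Int].recv[Str].X

μX → μX  (binder kept)
  send[Str] → recv[Str]
    send[Int] → recv[Int]
      send[Str] → recv[Str]
        X ↦ X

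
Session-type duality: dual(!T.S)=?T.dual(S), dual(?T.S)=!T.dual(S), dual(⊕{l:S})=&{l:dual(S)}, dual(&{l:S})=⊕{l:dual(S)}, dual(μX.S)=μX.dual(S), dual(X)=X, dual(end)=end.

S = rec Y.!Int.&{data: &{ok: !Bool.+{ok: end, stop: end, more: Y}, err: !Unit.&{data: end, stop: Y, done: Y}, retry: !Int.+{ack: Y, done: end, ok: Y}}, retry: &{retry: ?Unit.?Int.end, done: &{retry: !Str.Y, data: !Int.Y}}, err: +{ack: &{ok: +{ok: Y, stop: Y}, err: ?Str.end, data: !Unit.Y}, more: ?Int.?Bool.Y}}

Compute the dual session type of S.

rec Y → rec Y  (μ self-dual)
  !Int → ?Int
    &{data,retry,err} → +{data,retry,err}  (offer→select)
      [data]
        &{ok,err,retry} → +{ok,err,retry}  (offer→select)
          [ok]
            !Bool → ?Bool
              +{ok,stop,more} → &{ok,stop,more}  (select→offer)
                [ok]
                  end self-dual
                [stop]
                  end self-dual
                [more]
                  Y self-dual
          [err]
            !Unit → ?Unit
              &{data,stop,done} → +{data,stop,done}  (offer→select)
                [data]
                  end self-dual
                [stop]
                  Y self-dual
                [done]
                  Y self-dual
          [retry]
            !Int → ?Int
              +{ack,done,ok} → &{ack,done,ok}  (select→offer)
                [ack]
                  Y self-dual
                [done]
                  end self-dual
                [ok]
                  Y self-dual
      [retry]
        &{retry,done} → +{retry,done}  (offer→select)
          [retry]
            ?Unit → !Unit
              ?Int → !Int
                end self-dual
          [done]
            &{retry,data} → +{retry,data}  (offer→select)
              [retry]
                !Str → ?Str
                  Y self-dual
              [data]
                !Int → ?Int
                  Y self-dual
      [err]
        +{ack,more} → &{ack,more}  (select→offer)
          [ack]
            &{ok,err,data} → +{ok,err,data}  (offer→select)
              [ok]
                +{ok,stop} → &{ok,stop}  (select→offer)
                  [ok]
                    Y self-dual
                  [stop]
                    Y self-dual
              [err]
                ?Str → !Str
                  end self-dual
              [data]
                !Unit → ?Unit
                  Y self-dual
          [more]
            ?Int → !Int
              ?Bool → !Bool
                Y self-dual

rec Y.?Int.+{data: +{ok: ?Bool.&{ok: end, stop: end, more: Y}, err: ?Unit.+{data: end, stop: Y, done: Y}, retry: ?Int.&{ack: Y, done: end, ok: Y}}, retry: +{retry: !Unit.!Int.end, done: +{retry: ?Str.Y, data: ?Int.Y}}, err: &{ack: +{ok: &{ok: Y, stop: Y}, err: !Str.end, data: ?Unit.Y}, more: !Int.!Bool.Y}}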